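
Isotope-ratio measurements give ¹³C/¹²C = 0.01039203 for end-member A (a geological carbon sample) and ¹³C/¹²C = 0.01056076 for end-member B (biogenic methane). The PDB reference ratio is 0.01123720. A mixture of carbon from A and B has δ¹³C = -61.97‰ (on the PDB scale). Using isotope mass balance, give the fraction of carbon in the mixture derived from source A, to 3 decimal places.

0.118

δ_A = (0.01039203/0.01123720 − 1)×1000 = (0.924788 − 1)×1000 = -75.212‰
δ_B = (0.01056076/0.01123720 − 1)×1000 = (0.939804 − 1)×1000 = -60.196‰
f_A = (δ_mix − δ_B)/(δ_A − δ_B) = (-61.97 − (-60.196))/(-75.212 − (-60.196))
f_A = -1.774 / -15.015 = 0.1181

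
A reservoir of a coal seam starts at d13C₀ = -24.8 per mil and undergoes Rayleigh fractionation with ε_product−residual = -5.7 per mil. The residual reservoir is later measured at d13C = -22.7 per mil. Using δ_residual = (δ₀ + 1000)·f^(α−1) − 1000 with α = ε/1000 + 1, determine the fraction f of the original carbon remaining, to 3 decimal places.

α − 1 = ε/1000 = -0.0057
(δ_res + 1000)/(δ₀ + 1000) = (-22.7 + 1000)/(-24.8 + 1000) = 977.3/975.2 = 1.002153
f = 1.002153^(1/-0.0057) = exp(ln(1.002153)/-0.0057) = exp(0.00215/-0.0057)
f = exp(-0.3774) = 0.6857

0.686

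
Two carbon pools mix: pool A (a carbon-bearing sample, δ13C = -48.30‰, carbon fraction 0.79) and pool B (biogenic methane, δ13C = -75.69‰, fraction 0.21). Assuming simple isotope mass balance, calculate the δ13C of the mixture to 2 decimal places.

δ_mix = f_A·δ_A + f_B·δ_B
δ_mix = 0.79 × (-48.30) + 0.21 × (-75.69)
δ_mix = -38.157 + -15.895 = -54.052‰

-54.05‰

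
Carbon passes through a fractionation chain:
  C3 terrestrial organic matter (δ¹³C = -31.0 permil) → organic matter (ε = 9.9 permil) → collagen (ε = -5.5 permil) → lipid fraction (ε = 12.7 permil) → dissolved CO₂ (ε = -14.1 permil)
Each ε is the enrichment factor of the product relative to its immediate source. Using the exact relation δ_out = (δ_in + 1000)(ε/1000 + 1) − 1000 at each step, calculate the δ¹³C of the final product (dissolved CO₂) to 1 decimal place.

step 1: δ = (-31.00 + 1000)·(9.9/1000 + 1) − 1000 = -21.41 permil
step 2: δ = (-21.41 + 1000)·(-5.5/1000 + 1) − 1000 = -26.79 permil
step 3: δ = (-26.79 + 1000)·(12.7/1000 + 1) − 1000 = -14.43 permil
step 4: δ = (-14.43 + 1000)·(-14.1/1000 + 1) − 1000 = -28.33 permil

-28.3 permil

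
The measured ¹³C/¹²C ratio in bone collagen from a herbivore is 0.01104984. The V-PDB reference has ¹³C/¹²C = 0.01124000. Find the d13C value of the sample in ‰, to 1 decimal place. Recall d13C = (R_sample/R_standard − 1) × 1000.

-16.9‰

d13C = (R_sample / R_standard − 1) × 1000
R_sample / R_standard = 0.01104984 / 0.01124000 = 0.983082
d13C = (0.983082 − 1) × 1000 = -16.92‰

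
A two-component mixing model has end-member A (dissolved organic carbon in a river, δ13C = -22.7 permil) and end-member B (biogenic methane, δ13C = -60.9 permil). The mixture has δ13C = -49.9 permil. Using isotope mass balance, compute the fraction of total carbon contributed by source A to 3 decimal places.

0.288

δ_mix = f_A·δ_A + (1 − f_A)·δ_B  ⇒  f_A = (δ_mix − δ_B)/(δ_A − δ_B)
f_A = (-49.9 − (-60.9)) / (-22.7 − (-60.9))
f_A = 11.0 / 38.2 = 0.2880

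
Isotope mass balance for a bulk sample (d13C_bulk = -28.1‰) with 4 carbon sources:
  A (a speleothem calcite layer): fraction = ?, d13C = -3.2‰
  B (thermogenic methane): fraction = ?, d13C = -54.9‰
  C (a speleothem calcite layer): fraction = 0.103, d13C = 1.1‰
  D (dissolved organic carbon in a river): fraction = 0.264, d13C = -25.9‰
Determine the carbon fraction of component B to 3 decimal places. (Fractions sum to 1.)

Let f_B and f_A be the unknown fractions; fractions sum to 1 so f_B + f_A = 0.633.
Mass balance: Σ fᵢ·δᵢ = δ_bulk ⇒ f_B·(-54.9) + f_A·(-3.2) = -28.1 − (-6.724) = -21.376
Substitute f_A = 0.633 − f_B:
f_B·(-54.9 − -3.2) = -21.376 − 0.633×(-3.2) = -19.350
f_B = -19.350 / -51.7 = 0.3743

0.374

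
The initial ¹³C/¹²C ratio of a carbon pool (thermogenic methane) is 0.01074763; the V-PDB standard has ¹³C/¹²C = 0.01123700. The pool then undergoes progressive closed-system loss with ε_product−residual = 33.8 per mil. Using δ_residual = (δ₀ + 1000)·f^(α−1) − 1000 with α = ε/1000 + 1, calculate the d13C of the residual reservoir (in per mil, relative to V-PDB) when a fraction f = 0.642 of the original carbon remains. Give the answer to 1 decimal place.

δ₀ = (0.01074763/0.01123700 − 1)×1000 = (0.956450 − 1)×1000 = -43.550 per mil
α − 1 = ε/1000 = 0.0338
f^(α−1) = 0.642^(0.0338) = 0.985133
δ_res = (-43.550 + 1000) × 0.985133 − 1000 = 942.230 − 1000 = -57.77 per mil

-57.8 per mil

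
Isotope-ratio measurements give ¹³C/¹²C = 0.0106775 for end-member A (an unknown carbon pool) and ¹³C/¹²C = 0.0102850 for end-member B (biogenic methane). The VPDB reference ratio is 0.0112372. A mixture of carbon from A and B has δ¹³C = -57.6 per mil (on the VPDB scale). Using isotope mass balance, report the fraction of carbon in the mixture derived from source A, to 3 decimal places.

0.777

δ_A = (0.0106775/0.0112372 − 1)×1000 = (0.950192 − 1)×1000 = -49.808 per mil
δ_B = (0.0102850/0.0112372 − 1)×1000 = (0.915264 − 1)×1000 = -84.736 per mil
f_A = (δ_mix − δ_B)/(δ_A − δ_B) = (-57.6 − (-84.736))/(-49.808 − (-84.736))
f_A = 27.136 / 34.929 = 0.7769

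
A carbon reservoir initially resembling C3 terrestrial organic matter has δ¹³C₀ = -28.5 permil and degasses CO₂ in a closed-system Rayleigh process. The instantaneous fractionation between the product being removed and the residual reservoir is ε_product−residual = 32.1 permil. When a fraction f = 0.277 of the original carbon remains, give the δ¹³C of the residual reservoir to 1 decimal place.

Rayleigh residual: δ_res = (δ₀ + 1000)·f^(α−1) − 1000
α = ε/1000 + 1 = 1.03210, so α − 1 = 0.03210
f^(α−1) = 0.277^(0.03210) = 0.959630
δ_res = (-28.5 + 1000) × 0.959630 − 1000 = 932.280 − 1000 = -67.72 permil

-67.7 permil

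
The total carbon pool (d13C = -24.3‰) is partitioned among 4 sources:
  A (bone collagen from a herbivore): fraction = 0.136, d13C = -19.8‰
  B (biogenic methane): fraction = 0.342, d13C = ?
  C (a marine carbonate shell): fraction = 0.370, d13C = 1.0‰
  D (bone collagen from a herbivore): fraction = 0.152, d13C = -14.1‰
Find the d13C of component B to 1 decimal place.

Isotope mass balance: δ_bulk = Σ fᵢ·δᵢ.
-24.3 = 0.136×(-19.8) + 0.342×δ_B + 0.370×(1.0) + 0.152×(-14.1)
0.342·δ_B = -24.3 − (-4.466) = -19.834
δ_B = -19.834 / 0.342 = -57.99‰

-58.0‰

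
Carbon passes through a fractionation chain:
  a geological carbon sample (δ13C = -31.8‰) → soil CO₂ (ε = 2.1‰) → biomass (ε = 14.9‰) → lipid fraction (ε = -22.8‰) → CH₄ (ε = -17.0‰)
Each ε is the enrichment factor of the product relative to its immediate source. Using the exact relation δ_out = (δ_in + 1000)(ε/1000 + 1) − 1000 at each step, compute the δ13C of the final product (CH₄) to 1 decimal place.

step 1: δ = (-31.80 + 1000)·(2.1/1000 + 1) − 1000 = -29.77‰
step 2: δ = (-29.77 + 1000)·(14.9/1000 + 1) − 1000 = -15.31‰
step 3: δ = (-15.31 + 1000)·(-22.8/1000 + 1) − 1000 = -37.76‰
step 4: δ = (-37.76 + 1000)·(-17.0/1000 + 1) − 1000 = -54.12‰

-54.1‰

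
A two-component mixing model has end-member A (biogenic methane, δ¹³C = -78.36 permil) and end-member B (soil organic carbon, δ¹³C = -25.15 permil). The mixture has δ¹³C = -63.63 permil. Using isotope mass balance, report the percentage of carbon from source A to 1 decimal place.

72.3%

δ_mix = f_A·δ_A + (1 − f_A)·δ_B  ⇒  f_A = (δ_mix − δ_B)/(δ_A − δ_B)
f_A = (-63.63 − (-25.15)) / (-78.36 − (-25.15))
f_A = -38.48 / -53.21 = 0.7232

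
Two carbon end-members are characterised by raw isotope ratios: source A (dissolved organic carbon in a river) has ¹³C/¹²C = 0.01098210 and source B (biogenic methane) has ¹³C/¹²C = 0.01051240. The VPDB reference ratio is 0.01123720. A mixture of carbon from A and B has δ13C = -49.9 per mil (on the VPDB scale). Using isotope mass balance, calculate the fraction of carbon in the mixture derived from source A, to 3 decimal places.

δ_A = (0.01098210/0.01123720 − 1)×1000 = (0.977299 − 1)×1000 = -22.701 per mil
δ_B = (0.01051240/0.01123720 − 1)×1000 = (0.935500 − 1)×1000 = -64.500 per mil
f_A = (δ_mix − δ_B)/(δ_A − δ_B) = (-49.9 − (-64.500))/(-22.701 − (-64.500))
f_A = 14.600 / 41.799 = 0.3493

0.349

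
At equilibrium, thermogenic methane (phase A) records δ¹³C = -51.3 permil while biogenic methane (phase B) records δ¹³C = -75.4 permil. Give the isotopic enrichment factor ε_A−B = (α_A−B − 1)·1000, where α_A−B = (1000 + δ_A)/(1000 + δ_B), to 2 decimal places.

α_A−B = (1000 + -51.3) / (1000 + -75.4) = 948.7 / 924.6 = 1.026065
ε_A−B = (1.026065 − 1) × 1000 = 26.065 permil
(The approximation ε ≈ δ_A − δ_B would give 24.1 permil.)

26.07 permil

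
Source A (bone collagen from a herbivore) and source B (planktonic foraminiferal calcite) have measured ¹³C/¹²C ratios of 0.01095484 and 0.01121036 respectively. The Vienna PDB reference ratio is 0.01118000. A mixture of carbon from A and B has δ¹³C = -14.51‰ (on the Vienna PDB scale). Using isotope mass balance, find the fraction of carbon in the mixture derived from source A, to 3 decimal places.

0.754

δ_A = (0.01095484/0.01118000 − 1)×1000 = (0.979860 − 1)×1000 = -20.140‰
δ_B = (0.01121036/0.01118000 − 1)×1000 = (1.002716 − 1)×1000 = 2.716‰
f_A = (δ_mix − δ_B)/(δ_A − δ_B) = (-14.51 − (2.716))/(-20.140 − (2.716))
f_A = -17.226 / -22.855 = 0.7537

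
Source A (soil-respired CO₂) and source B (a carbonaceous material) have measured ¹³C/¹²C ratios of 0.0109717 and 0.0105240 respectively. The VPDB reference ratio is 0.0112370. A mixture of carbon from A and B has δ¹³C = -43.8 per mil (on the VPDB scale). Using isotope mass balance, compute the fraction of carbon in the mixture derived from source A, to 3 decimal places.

0.493

δ_A = (0.0109717/0.0112370 − 1)×1000 = (0.976390 − 1)×1000 = -23.610 per mil
δ_B = (0.0105240/0.0112370 − 1)×1000 = (0.936549 − 1)×1000 = -63.451 per mil
f_A = (δ_mix − δ_B)/(δ_A − δ_B) = (-43.8 − (-63.451))/(-23.610 − (-63.451))
f_A = 19.651 / 39.842 = 0.4932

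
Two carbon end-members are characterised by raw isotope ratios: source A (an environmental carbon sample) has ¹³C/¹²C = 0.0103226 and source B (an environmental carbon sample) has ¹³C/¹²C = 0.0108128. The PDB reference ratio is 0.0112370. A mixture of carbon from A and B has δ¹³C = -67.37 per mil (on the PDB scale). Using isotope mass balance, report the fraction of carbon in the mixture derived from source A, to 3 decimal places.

δ_A = (0.0103226/0.0112370 − 1)×1000 = (0.918626 − 1)×1000 = -81.374 per mil
δ_B = (0.0108128/0.0112370 − 1)×1000 = (0.962250 − 1)×1000 = -37.750 per mil
f_A = (δ_mix − δ_B)/(δ_A − δ_B) = (-67.37 − (-37.750))/(-81.374 − (-37.750))
f_A = -29.620 / -43.624 = 0.6790

0.679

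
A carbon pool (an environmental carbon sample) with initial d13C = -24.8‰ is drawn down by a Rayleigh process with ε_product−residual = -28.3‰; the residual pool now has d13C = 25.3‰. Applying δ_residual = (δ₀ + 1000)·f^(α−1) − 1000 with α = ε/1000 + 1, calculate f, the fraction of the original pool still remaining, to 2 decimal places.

α − 1 = ε/1000 = -0.0283
(δ_res + 1000)/(δ₀ + 1000) = (25.3 + 1000)/(-24.8 + 1000) = 1025.3/975.2 = 1.051374
f = 1.051374^(1/-0.0283) = exp(ln(1.051374)/-0.0283) = exp(0.05010/-0.0283)
f = exp(-1.7702) = 0.1703

0.17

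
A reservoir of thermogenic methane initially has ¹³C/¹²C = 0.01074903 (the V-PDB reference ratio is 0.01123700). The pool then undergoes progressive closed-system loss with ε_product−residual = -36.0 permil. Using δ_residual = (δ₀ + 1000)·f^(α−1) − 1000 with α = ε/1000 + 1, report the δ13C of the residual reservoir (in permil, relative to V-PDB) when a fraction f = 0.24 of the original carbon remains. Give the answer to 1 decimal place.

δ₀ = (0.01074903/0.01123700 − 1)×1000 = (0.956575 − 1)×1000 = -43.425 permil
α − 1 = ε/1000 = -0.0360
f^(α−1) = 0.24^(-0.0360) = 1.052719
δ_res = (-43.425 + 1000) × 1.052719 − 1000 = 1007.004 − 1000 = 7.00 permil

7.0 permil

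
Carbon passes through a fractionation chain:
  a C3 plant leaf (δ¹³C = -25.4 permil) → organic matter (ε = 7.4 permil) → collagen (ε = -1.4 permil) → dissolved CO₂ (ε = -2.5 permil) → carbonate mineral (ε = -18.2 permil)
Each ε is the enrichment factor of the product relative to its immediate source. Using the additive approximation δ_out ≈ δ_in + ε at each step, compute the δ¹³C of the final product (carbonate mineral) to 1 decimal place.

-40.1 permil

step 1: δ ≈ -25.4 + (7.4) = -18.0 permil
step 2: δ ≈ -18.0 + (-1.4) = -19.4 permil
step 3: δ ≈ -19.4 + (-2.5) = -21.9 permil
step 4: δ ≈ -21.9 + (-18.2) = -40.1 permil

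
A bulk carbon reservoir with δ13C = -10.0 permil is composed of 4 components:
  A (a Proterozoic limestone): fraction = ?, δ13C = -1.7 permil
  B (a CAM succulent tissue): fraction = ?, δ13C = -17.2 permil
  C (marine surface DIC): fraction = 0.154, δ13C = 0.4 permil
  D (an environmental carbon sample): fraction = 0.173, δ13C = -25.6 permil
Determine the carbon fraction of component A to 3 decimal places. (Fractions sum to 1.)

Let f_A and f_B be the unknown fractions; fractions sum to 1 so f_A + f_B = 0.673.
Mass balance: Σ fᵢ·δᵢ = δ_bulk ⇒ f_A·(-1.7) + f_B·(-17.2) = -10.0 − (-4.367) = -5.633
Substitute f_B = 0.673 − f_A:
f_A·(-1.7 − -17.2) = -5.633 − 0.673×(-17.2) = 5.943
f_A = 5.943 / 15.5 = 0.3834

0.383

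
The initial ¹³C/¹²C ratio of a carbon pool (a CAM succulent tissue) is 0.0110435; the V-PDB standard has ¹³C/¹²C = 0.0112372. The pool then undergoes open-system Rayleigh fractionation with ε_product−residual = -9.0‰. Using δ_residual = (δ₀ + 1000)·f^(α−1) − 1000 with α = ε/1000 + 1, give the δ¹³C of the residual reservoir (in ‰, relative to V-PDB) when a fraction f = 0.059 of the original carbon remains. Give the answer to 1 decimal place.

δ₀ = (0.0110435/0.0112372 − 1)×1000 = (0.982763 − 1)×1000 = -17.237‰
α − 1 = ε/1000 = -0.0090
f^(α−1) = 0.059^(-0.0090) = 1.025799
δ_res = (-17.237 + 1000) × 1.025799 − 1000 = 1008.117 − 1000 = 8.12‰

8.1‰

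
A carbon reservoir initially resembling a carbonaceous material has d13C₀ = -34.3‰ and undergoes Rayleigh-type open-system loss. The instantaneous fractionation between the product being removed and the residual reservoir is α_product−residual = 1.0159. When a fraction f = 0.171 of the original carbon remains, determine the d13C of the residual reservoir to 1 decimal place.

-61.0‰

Rayleigh residual: δ_res = (δ₀ + 1000)·f^(α−1) − 1000
α − 1 = 0.01590
f^(α−1) = 0.171^(0.01590) = 0.972310
δ_res = (-34.3 + 1000) × 0.972310 − 1000 = 938.960 − 1000 = -61.04‰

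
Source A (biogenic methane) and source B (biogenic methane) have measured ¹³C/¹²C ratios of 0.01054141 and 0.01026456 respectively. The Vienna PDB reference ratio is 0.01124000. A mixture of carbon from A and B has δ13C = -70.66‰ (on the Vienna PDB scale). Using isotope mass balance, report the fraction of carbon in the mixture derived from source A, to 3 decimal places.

0.655

δ_A = (0.01054141/0.01124000 − 1)×1000 = (0.937848 − 1)×1000 = -62.152‰
δ_B = (0.01026456/0.01124000 − 1)×1000 = (0.913217 − 1)×1000 = -86.783‰
f_A = (δ_mix − δ_B)/(δ_A − δ_B) = (-70.66 − (-86.783))/(-62.152 − (-86.783))
f_A = 16.123 / 24.631 = 0.6546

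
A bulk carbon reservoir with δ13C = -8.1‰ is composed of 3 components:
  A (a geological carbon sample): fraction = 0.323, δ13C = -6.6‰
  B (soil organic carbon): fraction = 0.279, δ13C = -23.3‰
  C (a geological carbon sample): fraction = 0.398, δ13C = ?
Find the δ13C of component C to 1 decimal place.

1.3‰

Isotope mass balance: δ_bulk = Σ fᵢ·δᵢ.
-8.1 = 0.323×(-6.6) + 0.279×(-23.3) + 0.398×δ_C
0.398·δ_C = -8.1 − (-8.633) = 0.533
δ_C = 0.533 / 0.398 = 1.34‰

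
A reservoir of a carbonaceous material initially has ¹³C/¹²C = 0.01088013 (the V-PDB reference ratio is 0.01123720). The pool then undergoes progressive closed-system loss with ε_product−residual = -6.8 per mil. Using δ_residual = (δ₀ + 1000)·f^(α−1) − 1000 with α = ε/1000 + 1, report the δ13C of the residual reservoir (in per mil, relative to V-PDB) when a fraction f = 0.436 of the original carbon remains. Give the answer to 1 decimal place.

-26.3 per mil

δ₀ = (0.01088013/0.01123720 − 1)×1000 = (0.968224 − 1)×1000 = -31.776 per mil
α − 1 = ε/1000 = -0.0068
f^(α−1) = 0.436^(-0.0068) = 1.005661
δ_res = (-31.776 + 1000) × 1.005661 − 1000 = 973.705 − 1000 = -26.29 per mil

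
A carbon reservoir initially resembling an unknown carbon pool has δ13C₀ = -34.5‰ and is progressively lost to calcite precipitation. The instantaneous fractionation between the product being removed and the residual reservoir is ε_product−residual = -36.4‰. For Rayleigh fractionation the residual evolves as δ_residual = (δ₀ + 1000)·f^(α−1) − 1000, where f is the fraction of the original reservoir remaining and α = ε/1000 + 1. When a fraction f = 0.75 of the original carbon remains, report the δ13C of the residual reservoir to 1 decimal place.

Rayleigh residual: δ_res = (δ₀ + 1000)·f^(α−1) − 1000
α = ε/1000 + 1 = 0.96360, so α − 1 = -0.03640
f^(α−1) = 0.75^(-0.03640) = 1.010527
δ_res = (-34.5 + 1000) × 1.010527 − 1000 = 975.663 − 1000 = -24.34‰

-24.3‰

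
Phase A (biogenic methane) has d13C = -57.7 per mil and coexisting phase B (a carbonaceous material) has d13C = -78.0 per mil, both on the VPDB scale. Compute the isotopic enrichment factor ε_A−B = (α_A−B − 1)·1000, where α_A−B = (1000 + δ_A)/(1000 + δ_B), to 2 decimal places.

22.02 per mil

α_A−B = (1000 + -57.7) / (1000 + -78.0) = 942.3 / 922.0 = 1.022017
ε_A−B = (1.022017 − 1) × 1000 = 22.017 per mil
(The approximation ε ≈ δ_A − δ_B would give 20.3 per mil.)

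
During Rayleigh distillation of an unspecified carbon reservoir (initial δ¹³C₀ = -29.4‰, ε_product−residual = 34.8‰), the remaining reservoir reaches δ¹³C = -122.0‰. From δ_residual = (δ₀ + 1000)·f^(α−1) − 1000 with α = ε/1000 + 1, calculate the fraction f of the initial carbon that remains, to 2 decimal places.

α − 1 = ε/1000 = 0.0348
(δ_res + 1000)/(δ₀ + 1000) = (-122.0 + 1000)/(-29.4 + 1000) = 878.0/970.6 = 0.904595
f = 0.904595^(1/0.0348) = exp(ln(0.904595)/0.0348) = exp(-0.10027/0.0348)
f = exp(-2.8813) = 0.0561

0.06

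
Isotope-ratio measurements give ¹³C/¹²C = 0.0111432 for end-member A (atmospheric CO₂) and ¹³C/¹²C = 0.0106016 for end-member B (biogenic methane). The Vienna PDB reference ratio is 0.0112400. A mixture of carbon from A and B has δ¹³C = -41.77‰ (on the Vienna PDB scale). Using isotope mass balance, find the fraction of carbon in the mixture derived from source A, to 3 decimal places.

δ_A = (0.0111432/0.0112400 − 1)×1000 = (0.991388 − 1)×1000 = -8.612‰
δ_B = (0.0106016/0.0112400 − 1)×1000 = (0.943203 − 1)×1000 = -56.797‰
f_A = (δ_mix − δ_B)/(δ_A − δ_B) = (-41.77 − (-56.797))/(-8.612 − (-56.797))
f_A = 15.027 / 48.185 = 0.3119

0.312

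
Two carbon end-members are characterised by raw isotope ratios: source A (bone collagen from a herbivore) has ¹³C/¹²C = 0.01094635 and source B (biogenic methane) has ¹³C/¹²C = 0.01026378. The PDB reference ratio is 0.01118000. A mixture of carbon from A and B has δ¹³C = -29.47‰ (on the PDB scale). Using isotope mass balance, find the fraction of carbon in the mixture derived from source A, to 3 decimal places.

0.860

δ_A = (0.01094635/0.01118000 − 1)×1000 = (0.979101 − 1)×1000 = -20.899‰
δ_B = (0.01026378/0.01118000 − 1)×1000 = (0.918048 − 1)×1000 = -81.952‰
f_A = (δ_mix − δ_B)/(δ_A − δ_B) = (-29.47 − (-81.952))/(-20.899 − (-81.952))
f_A = 52.482 / 61.053 = 0.8596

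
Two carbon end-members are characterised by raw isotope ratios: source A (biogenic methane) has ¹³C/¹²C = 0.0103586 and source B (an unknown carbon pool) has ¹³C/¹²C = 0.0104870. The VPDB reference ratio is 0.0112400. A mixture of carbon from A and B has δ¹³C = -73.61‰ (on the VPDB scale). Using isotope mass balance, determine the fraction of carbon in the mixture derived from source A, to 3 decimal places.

δ_A = (0.0103586/0.0112400 − 1)×1000 = (0.921584 − 1)×1000 = -78.416‰
δ_B = (0.0104870/0.0112400 − 1)×1000 = (0.933007 − 1)×1000 = -66.993‰
f_A = (δ_mix − δ_B)/(δ_A − δ_B) = (-73.61 − (-66.993))/(-78.416 − (-66.993))
f_A = -6.617 / -11.423 = 0.5793

0.579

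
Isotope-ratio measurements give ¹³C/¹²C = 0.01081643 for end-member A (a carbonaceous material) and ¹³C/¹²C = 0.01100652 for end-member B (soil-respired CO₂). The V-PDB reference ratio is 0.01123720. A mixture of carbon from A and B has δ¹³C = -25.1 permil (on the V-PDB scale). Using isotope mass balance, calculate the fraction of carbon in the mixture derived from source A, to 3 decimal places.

0.270

δ_A = (0.01081643/0.01123720 − 1)×1000 = (0.962556 − 1)×1000 = -37.444 permil
δ_B = (0.01100652/0.01123720 − 1)×1000 = (0.979472 − 1)×1000 = -20.528 permil
f_A = (δ_mix − δ_B)/(δ_A − δ_B) = (-25.1 − (-20.528))/(-37.444 − (-20.528))
f_A = -4.572 / -16.916 = 0.2703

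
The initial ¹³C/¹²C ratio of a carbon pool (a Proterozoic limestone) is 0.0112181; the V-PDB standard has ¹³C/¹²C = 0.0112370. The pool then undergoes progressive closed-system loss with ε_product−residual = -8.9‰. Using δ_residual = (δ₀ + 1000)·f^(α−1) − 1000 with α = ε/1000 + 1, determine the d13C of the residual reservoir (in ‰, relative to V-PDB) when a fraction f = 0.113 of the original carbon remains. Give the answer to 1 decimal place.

δ₀ = (0.0112181/0.0112370 − 1)×1000 = (0.998318 − 1)×1000 = -1.682‰
α − 1 = ε/1000 = -0.0089
f^(α−1) = 0.113^(-0.0089) = 1.019595
δ_res = (-1.682 + 1000) × 1.019595 − 1000 = 1017.880 − 1000 = 17.88‰

17.9‰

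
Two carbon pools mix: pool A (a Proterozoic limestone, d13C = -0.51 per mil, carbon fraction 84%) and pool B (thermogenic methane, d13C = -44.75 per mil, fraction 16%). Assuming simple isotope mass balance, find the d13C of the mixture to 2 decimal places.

-7.59 per mil

δ_mix = f_A·δ_A + f_B·δ_B
δ_mix = 0.84 × (-0.51) + 0.16 × (-44.75)
δ_mix = -0.428 + -7.160 = -7.588 per mil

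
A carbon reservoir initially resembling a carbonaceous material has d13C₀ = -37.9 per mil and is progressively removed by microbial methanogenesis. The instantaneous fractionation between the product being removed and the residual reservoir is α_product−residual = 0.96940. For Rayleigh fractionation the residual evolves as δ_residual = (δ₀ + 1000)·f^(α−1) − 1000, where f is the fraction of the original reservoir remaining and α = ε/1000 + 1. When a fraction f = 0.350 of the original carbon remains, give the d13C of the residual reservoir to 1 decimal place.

-6.5 per mil

Rayleigh residual: δ_res = (δ₀ + 1000)·f^(α−1) − 1000
α − 1 = -0.03060
f^(α−1) = 0.350^(-0.03060) = 1.032646
δ_res = (-37.9 + 1000) × 1.032646 − 1000 = 993.509 − 1000 = -6.49 per mil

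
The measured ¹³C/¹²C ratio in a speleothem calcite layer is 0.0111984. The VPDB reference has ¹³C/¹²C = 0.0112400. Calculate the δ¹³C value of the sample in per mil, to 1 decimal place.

δ¹³C = (R_sample / R_standard − 1) × 1000
R_sample / R_standard = 0.0111984 / 0.0112400 = 0.996299
δ¹³C = (0.996299 − 1) × 1000 = -3.70 per mil

-3.7 per mil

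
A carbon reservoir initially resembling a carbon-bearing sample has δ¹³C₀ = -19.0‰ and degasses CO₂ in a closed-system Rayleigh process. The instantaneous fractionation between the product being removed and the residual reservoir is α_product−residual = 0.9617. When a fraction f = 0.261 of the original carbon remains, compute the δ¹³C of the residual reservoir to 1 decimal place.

32.8‰

Rayleigh residual: δ_res = (δ₀ + 1000)·f^(α−1) − 1000
α − 1 = -0.03830
f^(α−1) = 0.261^(-0.03830) = 1.052792
δ_res = (-19.0 + 1000) × 1.052792 − 1000 = 1032.789 − 1000 = 32.79‰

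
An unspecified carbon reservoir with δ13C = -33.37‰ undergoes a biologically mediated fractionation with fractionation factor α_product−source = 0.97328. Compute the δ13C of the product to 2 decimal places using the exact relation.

δ_product = (δ_source + 1000)·α − 1000
δ_product = (-33.37 + 1000) × 0.97328 − 1000
δ_product = 940.802 − 1000 = -59.198‰

-59.20‰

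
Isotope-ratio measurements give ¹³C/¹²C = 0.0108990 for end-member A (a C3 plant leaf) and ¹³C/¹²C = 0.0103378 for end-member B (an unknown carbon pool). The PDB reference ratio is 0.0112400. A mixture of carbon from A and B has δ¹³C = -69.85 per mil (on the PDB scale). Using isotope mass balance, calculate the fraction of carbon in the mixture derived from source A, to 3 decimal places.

δ_A = (0.0108990/0.0112400 − 1)×1000 = (0.969662 − 1)×1000 = -30.338 per mil
δ_B = (0.0103378/0.0112400 − 1)×1000 = (0.919733 − 1)×1000 = -80.267 per mil
f_A = (δ_mix − δ_B)/(δ_A − δ_B) = (-69.85 − (-80.267))/(-30.338 − (-80.267))
f_A = 10.417 / 49.929 = 0.2086

0.209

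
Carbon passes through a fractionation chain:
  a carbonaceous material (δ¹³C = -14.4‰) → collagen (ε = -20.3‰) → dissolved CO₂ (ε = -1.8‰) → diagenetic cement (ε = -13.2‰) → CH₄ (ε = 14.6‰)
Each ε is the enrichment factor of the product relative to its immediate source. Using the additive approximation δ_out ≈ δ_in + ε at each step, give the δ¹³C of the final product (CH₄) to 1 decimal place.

step 1: δ ≈ -14.4 + (-20.3) = -34.7‰
step 2: δ ≈ -34.7 + (-1.8) = -36.5‰
step 3: δ ≈ -36.5 + (-13.2) = -49.7‰
step 4: δ ≈ -49.7 + (14.6) = -35.1‰

-35.1‰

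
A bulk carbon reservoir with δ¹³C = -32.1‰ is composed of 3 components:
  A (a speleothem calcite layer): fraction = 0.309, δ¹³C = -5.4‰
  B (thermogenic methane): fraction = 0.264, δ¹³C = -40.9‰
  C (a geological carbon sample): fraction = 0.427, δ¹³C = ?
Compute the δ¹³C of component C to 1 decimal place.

Isotope mass balance: δ_bulk = Σ fᵢ·δᵢ.
-32.1 = 0.309×(-5.4) + 0.264×(-40.9) + 0.427×δ_C
0.427·δ_C = -32.1 − (-12.466) = -19.634
δ_C = -19.634 / 0.427 = -45.98‰

-46.0‰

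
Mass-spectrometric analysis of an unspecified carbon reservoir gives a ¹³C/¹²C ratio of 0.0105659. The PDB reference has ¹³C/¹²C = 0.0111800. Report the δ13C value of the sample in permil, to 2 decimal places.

-54.93 permil

δ13C = (R_sample / R_standard − 1) × 1000
R_sample / R_standard = 0.0105659 / 0.0111800 = 0.945072
δ13C = (0.945072 − 1) × 1000 = -54.928 permil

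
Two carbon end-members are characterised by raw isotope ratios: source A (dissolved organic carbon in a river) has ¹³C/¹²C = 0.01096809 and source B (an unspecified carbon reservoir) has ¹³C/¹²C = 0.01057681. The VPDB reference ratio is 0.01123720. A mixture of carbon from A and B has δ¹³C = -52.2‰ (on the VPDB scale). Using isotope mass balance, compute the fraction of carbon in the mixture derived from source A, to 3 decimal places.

δ_A = (0.01096809/0.01123720 − 1)×1000 = (0.976052 − 1)×1000 = -23.948‰
δ_B = (0.01057681/0.01123720 − 1)×1000 = (0.941232 − 1)×1000 = -58.768‰
f_A = (δ_mix − δ_B)/(δ_A − δ_B) = (-52.2 − (-58.768))/(-23.948 − (-58.768))
f_A = 6.568 / 34.820 = 0.1886

0.189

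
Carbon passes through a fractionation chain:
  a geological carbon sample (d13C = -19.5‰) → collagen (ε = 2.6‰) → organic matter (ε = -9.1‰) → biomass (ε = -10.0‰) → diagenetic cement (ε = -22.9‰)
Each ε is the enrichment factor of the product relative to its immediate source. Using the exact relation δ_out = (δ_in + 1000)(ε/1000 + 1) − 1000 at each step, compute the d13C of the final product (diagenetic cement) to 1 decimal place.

step 1: δ = (-19.50 + 1000)·(2.6/1000 + 1) − 1000 = -16.95‰
step 2: δ = (-16.95 + 1000)·(-9.1/1000 + 1) − 1000 = -25.90‰
step 3: δ = (-25.90 + 1000)·(-10.0/1000 + 1) − 1000 = -35.64‰
step 4: δ = (-35.64 + 1000)·(-22.9/1000 + 1) − 1000 = -57.72‰

-57.7‰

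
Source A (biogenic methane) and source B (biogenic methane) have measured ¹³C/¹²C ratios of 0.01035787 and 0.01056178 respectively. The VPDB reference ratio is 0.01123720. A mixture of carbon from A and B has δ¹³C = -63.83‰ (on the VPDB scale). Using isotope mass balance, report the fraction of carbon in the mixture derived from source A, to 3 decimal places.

δ_A = (0.01035787/0.01123720 − 1)×1000 = (0.921748 − 1)×1000 = -78.252‰
δ_B = (0.01056178/0.01123720 − 1)×1000 = (0.939894 − 1)×1000 = -60.106‰
f_A = (δ_mix − δ_B)/(δ_A − δ_B) = (-63.83 − (-60.106))/(-78.252 − (-60.106))
f_A = -3.724 / -18.146 = 0.2052

0.205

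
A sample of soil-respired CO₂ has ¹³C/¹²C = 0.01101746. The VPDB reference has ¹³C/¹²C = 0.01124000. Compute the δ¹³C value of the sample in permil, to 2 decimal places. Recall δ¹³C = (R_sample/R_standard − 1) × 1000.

δ¹³C = (R_sample / R_standard − 1) × 1000
R_sample / R_standard = 0.01101746 / 0.01124000 = 0.980201
δ¹³C = (0.980201 − 1) × 1000 = -19.799 permil

-19.80 permil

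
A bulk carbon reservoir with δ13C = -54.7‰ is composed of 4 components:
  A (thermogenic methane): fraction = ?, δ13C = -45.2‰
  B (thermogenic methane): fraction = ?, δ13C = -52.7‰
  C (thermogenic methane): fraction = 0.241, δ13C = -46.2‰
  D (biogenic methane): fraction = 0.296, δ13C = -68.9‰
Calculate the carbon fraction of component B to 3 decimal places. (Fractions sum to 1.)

0.299

Let f_B and f_A be the unknown fractions; fractions sum to 1 so f_B + f_A = 0.463.
Mass balance: Σ fᵢ·δᵢ = δ_bulk ⇒ f_B·(-52.7) + f_A·(-45.2) = -54.7 − (-31.529) = -23.171
Substitute f_A = 0.463 − f_B:
f_B·(-52.7 − -45.2) = -23.171 − 0.463×(-45.2) = -2.244
f_B = -2.244 / -7.5 = 0.2992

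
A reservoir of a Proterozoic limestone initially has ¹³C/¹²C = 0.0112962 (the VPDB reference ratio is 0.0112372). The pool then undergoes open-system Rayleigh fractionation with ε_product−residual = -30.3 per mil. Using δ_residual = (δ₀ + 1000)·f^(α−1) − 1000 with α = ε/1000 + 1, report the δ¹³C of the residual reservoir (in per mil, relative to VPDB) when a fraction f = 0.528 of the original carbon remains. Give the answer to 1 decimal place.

24.9 per mil

δ₀ = (0.0112962/0.0112372 − 1)×1000 = (1.005250 − 1)×1000 = 5.250 per mil
α − 1 = ε/1000 = -0.0303
f^(α−1) = 0.528^(-0.0303) = 1.019540
δ_res = (5.250 + 1000) × 1.019540 − 1000 = 1024.893 − 1000 = 24.89 per mil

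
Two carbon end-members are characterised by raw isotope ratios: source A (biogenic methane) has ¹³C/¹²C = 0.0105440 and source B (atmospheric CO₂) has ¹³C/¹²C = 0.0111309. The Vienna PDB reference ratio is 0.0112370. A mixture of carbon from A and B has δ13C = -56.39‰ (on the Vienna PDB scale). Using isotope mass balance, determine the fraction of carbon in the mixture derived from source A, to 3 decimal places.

0.899

δ_A = (0.0105440/0.0112370 − 1)×1000 = (0.938329 − 1)×1000 = -61.671‰
δ_B = (0.0111309/0.0112370 − 1)×1000 = (0.990558 − 1)×1000 = -9.442‰
f_A = (δ_mix − δ_B)/(δ_A − δ_B) = (-56.39 − (-9.442))/(-61.671 − (-9.442))
f_A = -46.948 / -52.229 = 0.8989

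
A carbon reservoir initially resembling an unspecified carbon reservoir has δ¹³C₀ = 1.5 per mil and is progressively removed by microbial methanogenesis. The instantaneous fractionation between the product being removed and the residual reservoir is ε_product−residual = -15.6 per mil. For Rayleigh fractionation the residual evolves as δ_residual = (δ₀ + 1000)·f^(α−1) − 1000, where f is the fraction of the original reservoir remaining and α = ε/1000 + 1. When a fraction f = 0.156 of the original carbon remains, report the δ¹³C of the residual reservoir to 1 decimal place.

31.0 per mil

Rayleigh residual: δ_res = (δ₀ + 1000)·f^(α−1) − 1000
α = ε/1000 + 1 = 0.98440, so α − 1 = -0.01560
f^(α−1) = 0.156^(-0.01560) = 1.029407
δ_res = (1.5 + 1000) × 1.029407 − 1000 = 1030.951 − 1000 = 30.95 per mil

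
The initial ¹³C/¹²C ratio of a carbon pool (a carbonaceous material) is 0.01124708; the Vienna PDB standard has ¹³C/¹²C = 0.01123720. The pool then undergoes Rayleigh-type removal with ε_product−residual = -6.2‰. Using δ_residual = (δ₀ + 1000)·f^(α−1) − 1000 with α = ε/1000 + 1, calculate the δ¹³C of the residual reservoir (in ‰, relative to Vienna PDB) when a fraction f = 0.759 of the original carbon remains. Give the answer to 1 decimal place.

δ₀ = (0.01124708/0.01123720 − 1)×1000 = (1.000879 − 1)×1000 = 0.879‰
α − 1 = ε/1000 = -0.0062
f^(α−1) = 0.759^(-0.0062) = 1.001711
δ_res = (0.879 + 1000) × 1.001711 − 1000 = 1002.592 − 1000 = 2.59‰

2.6‰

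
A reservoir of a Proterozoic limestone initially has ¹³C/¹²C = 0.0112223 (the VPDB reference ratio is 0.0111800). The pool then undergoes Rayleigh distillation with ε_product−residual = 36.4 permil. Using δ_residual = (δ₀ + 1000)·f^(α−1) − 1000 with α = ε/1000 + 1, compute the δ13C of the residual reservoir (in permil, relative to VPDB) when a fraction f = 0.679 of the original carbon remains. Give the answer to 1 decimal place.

-10.3 permil

δ₀ = (0.0112223/0.0111800 − 1)×1000 = (1.003784 − 1)×1000 = 3.784 permil
α − 1 = ε/1000 = 0.0364
f^(α−1) = 0.679^(0.0364) = 0.986007
δ_res = (3.784 + 1000) × 0.986007 − 1000 = 989.738 − 1000 = -10.26 permil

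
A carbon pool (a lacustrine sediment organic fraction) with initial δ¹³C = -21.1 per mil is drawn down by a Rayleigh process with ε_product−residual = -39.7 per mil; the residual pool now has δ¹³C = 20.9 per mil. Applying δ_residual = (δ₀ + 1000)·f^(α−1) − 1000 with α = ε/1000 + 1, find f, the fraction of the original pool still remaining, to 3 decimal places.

0.347

α − 1 = ε/1000 = -0.0397
(δ_res + 1000)/(δ₀ + 1000) = (20.9 + 1000)/(-21.1 + 1000) = 1020.9/978.9 = 1.042905
f = 1.042905^(1/-0.0397) = exp(ln(1.042905)/-0.0397) = exp(0.04201/-0.0397)
f = exp(-1.0582) = 0.3471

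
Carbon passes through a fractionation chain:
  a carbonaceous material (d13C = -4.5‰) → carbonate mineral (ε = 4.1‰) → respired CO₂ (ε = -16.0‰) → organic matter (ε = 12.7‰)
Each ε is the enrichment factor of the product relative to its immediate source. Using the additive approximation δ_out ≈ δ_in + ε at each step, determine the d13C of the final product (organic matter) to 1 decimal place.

step 1: δ ≈ -4.5 + (4.1) = -0.4‰
step 2: δ ≈ -0.4 + (-16.0) = -16.4‰
step 3: δ ≈ -16.4 + (12.7) = -3.7‰

-3.7‰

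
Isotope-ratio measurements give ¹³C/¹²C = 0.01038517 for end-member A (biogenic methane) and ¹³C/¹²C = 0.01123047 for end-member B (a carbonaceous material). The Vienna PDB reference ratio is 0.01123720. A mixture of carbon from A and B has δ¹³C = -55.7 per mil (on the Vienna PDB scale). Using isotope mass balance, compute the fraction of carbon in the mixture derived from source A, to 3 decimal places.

δ_A = (0.01038517/0.01123720 − 1)×1000 = (0.924178 − 1)×1000 = -75.822 per mil
δ_B = (0.01123047/0.01123720 − 1)×1000 = (0.999401 − 1)×1000 = -0.599 per mil
f_A = (δ_mix − δ_B)/(δ_A − δ_B) = (-55.7 − (-0.599))/(-75.822 − (-0.599))
f_A = -55.101 / -75.223 = 0.7325

0.732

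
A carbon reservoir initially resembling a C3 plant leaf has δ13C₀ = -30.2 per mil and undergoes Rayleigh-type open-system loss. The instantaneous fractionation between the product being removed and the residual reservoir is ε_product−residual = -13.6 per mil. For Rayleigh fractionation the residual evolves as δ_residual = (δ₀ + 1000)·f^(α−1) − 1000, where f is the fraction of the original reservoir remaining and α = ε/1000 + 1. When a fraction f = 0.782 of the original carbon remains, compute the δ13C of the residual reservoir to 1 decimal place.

-27.0 per mil

Rayleigh residual: δ_res = (δ₀ + 1000)·f^(α−1) − 1000
α = ε/1000 + 1 = 0.98640, so α − 1 = -0.01360
f^(α−1) = 0.782^(-0.01360) = 1.003350
δ_res = (-30.2 + 1000) × 1.003350 − 1000 = 973.049 − 1000 = -26.95 per mil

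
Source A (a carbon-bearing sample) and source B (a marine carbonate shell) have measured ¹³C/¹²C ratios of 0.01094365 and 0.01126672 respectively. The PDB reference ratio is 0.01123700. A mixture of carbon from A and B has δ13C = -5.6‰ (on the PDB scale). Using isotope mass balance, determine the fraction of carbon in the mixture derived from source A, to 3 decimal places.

0.287

δ_A = (0.01094365/0.01123700 − 1)×1000 = (0.973894 − 1)×1000 = -26.106‰
δ_B = (0.01126672/0.01123700 − 1)×1000 = (1.002645 − 1)×1000 = 2.645‰
f_A = (δ_mix − δ_B)/(δ_A − δ_B) = (-5.6 − (2.645))/(-26.106 − (2.645))
f_A = -8.245 / -28.751 = 0.2868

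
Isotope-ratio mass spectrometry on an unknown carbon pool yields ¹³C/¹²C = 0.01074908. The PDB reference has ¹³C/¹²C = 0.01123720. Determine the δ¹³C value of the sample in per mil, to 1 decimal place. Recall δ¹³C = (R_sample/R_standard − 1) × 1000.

-43.4 per mil

δ¹³C = (R_sample / R_standard − 1) × 1000
R_sample / R_standard = 0.01074908 / 0.01123720 = 0.956562
δ¹³C = (0.956562 − 1) × 1000 = -43.44 per mil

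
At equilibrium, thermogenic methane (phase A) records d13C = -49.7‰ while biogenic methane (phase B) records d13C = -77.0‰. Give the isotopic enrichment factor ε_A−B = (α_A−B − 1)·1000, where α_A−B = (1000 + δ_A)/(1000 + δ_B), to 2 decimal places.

29.58‰

α_A−B = (1000 + -49.7) / (1000 + -77.0) = 950.3 / 923.0 = 1.029577
ε_A−B = (1.029577 − 1) × 1000 = 29.577‰
(The approximation ε ≈ δ_A − δ_B would give 27.3‰.)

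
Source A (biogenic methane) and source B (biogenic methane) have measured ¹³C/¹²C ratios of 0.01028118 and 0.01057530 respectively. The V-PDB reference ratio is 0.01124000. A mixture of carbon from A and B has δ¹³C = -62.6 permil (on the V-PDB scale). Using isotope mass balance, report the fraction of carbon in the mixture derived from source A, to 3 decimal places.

0.132

δ_A = (0.01028118/0.01124000 − 1)×1000 = (0.914696 − 1)×1000 = -85.304 permil
δ_B = (0.01057530/0.01124000 − 1)×1000 = (0.940863 − 1)×1000 = -59.137 permil
f_A = (δ_mix − δ_B)/(δ_A − δ_B) = (-62.6 − (-59.137))/(-85.304 − (-59.137))
f_A = -3.463 / -26.167 = 0.1323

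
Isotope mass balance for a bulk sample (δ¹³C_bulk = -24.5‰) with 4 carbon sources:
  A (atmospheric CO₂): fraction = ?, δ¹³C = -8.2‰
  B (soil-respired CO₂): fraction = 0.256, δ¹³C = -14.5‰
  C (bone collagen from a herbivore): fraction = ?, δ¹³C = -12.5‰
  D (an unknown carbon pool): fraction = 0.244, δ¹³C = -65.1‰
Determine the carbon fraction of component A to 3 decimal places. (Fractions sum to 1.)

0.313

Let f_A and f_C be the unknown fractions; fractions sum to 1 so f_A + f_C = 0.500.
Mass balance: Σ fᵢ·δᵢ = δ_bulk ⇒ f_A·(-8.2) + f_C·(-12.5) = -24.5 − (-19.596) = -4.904
Substitute f_C = 0.500 − f_A:
f_A·(-8.2 − -12.5) = -4.904 − 0.500×(-12.5) = 1.346
f_A = 1.346 / 4.3 = 0.3131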